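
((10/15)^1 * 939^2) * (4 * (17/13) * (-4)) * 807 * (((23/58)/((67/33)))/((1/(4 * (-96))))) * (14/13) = 263240922766897152/328367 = 801666801983.44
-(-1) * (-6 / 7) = -6 / 7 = -0.86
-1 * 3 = -3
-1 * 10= -10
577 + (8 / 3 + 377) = 2870 / 3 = 956.67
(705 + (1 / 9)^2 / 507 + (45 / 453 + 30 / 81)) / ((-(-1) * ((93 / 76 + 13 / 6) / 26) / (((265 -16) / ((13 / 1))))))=55191219628216 / 532607049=103624.65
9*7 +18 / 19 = 1215 / 19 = 63.95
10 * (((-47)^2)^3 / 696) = 53896076645 / 348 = 154873783.46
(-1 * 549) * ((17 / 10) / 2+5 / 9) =-15433 / 20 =-771.65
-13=-13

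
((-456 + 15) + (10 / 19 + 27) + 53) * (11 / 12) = -25113 / 76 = -330.43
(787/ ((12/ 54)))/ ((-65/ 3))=-21249/ 130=-163.45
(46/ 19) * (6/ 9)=92/ 57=1.61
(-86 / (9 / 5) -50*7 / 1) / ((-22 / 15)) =8950 / 33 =271.21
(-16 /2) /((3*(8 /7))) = -7 /3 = -2.33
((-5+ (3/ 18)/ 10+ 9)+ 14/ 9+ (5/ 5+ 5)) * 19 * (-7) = -277039/ 180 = -1539.11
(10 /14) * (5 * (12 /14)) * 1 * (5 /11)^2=3750 /5929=0.63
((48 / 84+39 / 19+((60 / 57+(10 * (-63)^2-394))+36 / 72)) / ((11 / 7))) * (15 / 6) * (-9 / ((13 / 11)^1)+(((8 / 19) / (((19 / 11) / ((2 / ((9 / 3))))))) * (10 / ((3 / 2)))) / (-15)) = -4628702105425 / 9630036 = -480652.63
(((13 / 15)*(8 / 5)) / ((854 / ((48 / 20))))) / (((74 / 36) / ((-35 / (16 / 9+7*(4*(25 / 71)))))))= -0.01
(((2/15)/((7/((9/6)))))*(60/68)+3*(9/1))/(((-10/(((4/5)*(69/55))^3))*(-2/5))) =16903759104/2474828125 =6.83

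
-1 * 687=-687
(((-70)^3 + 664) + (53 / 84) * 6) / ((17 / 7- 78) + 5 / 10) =4792651 / 1051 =4560.09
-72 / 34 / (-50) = 18 / 425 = 0.04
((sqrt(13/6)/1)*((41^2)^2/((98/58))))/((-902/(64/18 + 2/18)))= -1998709*sqrt(78)/1764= -10006.87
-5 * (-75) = 375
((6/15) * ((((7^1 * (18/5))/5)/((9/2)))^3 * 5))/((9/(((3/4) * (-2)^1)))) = -21952/46875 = -0.47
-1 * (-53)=53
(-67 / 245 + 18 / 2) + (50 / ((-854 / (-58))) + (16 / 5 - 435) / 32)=-131175 / 95648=-1.37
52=52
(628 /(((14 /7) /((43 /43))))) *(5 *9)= 14130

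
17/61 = 0.28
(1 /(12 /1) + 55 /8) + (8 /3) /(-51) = 8453 /1224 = 6.91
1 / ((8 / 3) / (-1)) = -3 / 8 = -0.38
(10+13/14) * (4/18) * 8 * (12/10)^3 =29376/875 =33.57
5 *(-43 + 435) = 1960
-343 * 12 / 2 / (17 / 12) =-24696 / 17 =-1452.71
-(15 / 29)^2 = -0.27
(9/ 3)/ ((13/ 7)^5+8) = 16807/ 168583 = 0.10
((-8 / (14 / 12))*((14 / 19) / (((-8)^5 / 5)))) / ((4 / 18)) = 135 / 38912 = 0.00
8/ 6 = 4/ 3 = 1.33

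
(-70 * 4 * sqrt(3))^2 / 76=58800 / 19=3094.74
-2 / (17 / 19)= -38 / 17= -2.24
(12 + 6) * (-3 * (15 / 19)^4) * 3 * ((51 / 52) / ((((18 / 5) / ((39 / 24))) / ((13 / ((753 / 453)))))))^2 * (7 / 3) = -1760.24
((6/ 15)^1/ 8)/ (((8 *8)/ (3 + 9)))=3/ 320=0.01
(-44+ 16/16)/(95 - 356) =43/261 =0.16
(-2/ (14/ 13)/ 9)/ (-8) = 13/ 504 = 0.03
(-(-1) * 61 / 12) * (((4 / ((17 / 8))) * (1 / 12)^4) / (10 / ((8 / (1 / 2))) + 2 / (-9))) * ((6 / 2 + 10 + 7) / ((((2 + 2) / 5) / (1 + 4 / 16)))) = 7625 / 212976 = 0.04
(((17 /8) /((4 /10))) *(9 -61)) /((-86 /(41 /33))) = 45305 /11352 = 3.99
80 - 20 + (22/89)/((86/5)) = 229675/3827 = 60.01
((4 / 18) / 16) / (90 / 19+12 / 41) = 779 / 282096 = 0.00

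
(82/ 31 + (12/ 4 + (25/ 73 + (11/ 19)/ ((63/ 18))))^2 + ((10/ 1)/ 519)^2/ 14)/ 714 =5883941834412568/ 281004728452753347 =0.02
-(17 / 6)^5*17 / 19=-24137569 / 147744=-163.37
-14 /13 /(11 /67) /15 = -938 /2145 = -0.44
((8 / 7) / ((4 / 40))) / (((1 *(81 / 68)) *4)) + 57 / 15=17573 / 2835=6.20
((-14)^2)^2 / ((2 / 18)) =345744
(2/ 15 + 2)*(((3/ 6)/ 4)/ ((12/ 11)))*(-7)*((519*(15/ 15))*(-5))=13321/ 3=4440.33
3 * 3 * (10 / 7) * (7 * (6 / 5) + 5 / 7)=5742 / 49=117.18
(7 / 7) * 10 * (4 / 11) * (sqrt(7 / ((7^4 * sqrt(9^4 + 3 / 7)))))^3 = 4 * 321510^(1 / 4) / 121305723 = 0.00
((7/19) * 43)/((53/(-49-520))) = -171269/1007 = -170.08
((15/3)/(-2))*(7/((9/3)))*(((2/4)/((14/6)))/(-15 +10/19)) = 19/220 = 0.09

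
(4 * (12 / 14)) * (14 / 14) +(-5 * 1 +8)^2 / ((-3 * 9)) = 65 / 21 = 3.10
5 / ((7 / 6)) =30 / 7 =4.29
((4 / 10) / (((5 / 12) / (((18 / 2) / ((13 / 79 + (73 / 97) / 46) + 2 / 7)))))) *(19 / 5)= 10126562544 / 143925875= 70.36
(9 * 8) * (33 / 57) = 792 / 19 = 41.68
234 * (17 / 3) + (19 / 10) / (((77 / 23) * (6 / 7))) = 875597 / 660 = 1326.66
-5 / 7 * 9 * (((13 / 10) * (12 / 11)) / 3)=-3.04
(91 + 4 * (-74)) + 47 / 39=-7948 / 39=-203.79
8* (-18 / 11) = -13.09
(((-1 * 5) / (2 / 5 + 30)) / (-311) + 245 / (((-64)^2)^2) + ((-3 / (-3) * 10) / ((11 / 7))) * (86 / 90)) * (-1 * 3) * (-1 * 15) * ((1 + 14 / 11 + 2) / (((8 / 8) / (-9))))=-126234935117860545 / 11995524890624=-10523.50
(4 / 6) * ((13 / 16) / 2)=13 / 48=0.27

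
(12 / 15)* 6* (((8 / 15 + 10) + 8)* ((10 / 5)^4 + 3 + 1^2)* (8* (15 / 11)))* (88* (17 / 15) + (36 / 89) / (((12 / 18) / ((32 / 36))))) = 9526833152 / 4895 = 1946237.62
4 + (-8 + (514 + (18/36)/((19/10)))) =9695/19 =510.26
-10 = -10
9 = 9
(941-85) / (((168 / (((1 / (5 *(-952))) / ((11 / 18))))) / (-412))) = 33063 / 45815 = 0.72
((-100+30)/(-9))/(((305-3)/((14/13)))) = 490/17667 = 0.03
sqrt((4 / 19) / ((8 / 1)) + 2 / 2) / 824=sqrt(1482) / 31312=0.00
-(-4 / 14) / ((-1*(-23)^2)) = -2 / 3703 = -0.00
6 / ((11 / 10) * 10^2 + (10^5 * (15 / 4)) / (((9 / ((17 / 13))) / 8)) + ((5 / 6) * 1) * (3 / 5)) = 468 / 34008619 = 0.00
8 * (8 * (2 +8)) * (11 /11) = 640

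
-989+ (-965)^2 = 930236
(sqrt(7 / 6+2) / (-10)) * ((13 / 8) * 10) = -13 * sqrt(114) / 48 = -2.89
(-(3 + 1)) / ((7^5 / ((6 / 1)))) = -24 / 16807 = -0.00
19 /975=0.02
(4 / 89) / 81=4 / 7209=0.00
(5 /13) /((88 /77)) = 35 /104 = 0.34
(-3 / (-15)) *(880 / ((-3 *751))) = -0.08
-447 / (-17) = 447 / 17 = 26.29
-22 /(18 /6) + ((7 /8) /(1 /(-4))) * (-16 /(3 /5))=86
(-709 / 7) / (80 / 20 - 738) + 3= 16123 / 5138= 3.14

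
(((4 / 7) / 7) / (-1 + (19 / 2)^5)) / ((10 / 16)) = 1024 / 606636415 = 0.00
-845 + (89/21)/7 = -124126/147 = -844.39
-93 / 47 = -1.98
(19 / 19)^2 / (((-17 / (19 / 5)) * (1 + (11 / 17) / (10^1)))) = -38 / 181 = -0.21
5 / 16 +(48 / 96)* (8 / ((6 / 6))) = 69 / 16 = 4.31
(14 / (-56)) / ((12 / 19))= -19 / 48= -0.40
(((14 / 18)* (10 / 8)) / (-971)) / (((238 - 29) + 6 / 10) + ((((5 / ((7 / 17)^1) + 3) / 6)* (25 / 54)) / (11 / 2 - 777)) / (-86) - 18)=-731497725 / 139978782163726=-0.00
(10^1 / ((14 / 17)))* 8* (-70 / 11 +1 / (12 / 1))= -610.09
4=4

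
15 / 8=1.88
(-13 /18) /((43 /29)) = -377 /774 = -0.49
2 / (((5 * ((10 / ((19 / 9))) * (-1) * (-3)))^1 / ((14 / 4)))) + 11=11.10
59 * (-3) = -177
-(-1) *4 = 4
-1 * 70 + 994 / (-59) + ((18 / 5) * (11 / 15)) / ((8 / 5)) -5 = -90.20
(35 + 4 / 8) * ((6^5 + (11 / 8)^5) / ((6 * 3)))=18102516349 / 1179648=15345.69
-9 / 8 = -1.12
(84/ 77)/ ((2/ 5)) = 30/ 11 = 2.73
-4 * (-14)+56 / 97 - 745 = -66777 / 97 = -688.42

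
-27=-27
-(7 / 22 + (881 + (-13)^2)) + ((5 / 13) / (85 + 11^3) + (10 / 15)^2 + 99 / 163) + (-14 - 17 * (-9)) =-90131483821 / 99016632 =-910.27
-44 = -44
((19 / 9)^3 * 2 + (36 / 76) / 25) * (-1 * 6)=-13045222 / 115425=-113.02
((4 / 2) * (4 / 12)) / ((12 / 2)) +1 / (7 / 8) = 79 / 63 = 1.25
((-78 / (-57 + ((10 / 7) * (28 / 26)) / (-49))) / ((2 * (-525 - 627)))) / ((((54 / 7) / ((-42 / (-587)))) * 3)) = -405769 / 221098875264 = -0.00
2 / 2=1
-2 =-2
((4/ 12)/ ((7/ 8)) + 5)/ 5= 113/ 105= 1.08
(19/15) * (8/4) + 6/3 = 68/15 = 4.53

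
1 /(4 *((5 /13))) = 0.65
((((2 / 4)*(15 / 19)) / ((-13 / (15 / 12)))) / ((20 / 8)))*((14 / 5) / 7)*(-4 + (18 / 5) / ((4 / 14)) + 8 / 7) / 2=-1023 / 34580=-0.03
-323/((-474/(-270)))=-183.99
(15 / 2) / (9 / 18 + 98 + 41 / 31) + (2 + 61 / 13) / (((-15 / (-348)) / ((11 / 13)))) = 229148731 / 1743235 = 131.45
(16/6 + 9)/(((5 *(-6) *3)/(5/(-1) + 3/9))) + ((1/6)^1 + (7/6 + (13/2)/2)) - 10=-1559/324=-4.81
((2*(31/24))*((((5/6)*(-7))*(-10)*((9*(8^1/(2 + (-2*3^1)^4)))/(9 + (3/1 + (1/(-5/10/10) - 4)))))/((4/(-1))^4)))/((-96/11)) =5425/17399808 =0.00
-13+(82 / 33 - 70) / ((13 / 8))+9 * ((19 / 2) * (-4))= -170119 / 429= -396.55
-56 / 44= -14 / 11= -1.27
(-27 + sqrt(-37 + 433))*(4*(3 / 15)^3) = -108 / 125 + 24*sqrt(11) / 125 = -0.23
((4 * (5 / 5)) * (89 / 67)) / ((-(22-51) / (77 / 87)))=27412 / 169041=0.16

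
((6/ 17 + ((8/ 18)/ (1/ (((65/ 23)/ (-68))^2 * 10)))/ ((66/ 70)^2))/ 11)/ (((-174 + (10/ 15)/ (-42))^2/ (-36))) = -955702425762/ 24456280028078459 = -0.00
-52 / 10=-26 / 5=-5.20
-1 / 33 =-0.03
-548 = -548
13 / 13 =1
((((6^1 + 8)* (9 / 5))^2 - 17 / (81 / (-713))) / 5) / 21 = 1588981 / 212625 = 7.47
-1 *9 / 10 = -9 / 10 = -0.90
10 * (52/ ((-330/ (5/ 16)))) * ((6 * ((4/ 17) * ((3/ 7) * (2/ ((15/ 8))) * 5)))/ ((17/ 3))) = -6240/ 22253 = -0.28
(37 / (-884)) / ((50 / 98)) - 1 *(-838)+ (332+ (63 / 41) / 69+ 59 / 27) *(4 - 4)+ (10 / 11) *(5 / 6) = 611646071 / 729300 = 838.68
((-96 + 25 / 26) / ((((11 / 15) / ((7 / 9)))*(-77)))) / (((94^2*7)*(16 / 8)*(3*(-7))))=-1765 / 3502555056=-0.00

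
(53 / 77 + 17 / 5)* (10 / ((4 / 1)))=787 / 77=10.22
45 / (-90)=-1 / 2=-0.50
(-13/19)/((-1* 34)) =13/646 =0.02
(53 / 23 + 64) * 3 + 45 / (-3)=4230 / 23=183.91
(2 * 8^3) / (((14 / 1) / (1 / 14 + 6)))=21760 / 49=444.08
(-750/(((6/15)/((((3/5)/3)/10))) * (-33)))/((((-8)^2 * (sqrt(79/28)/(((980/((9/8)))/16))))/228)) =116375 * sqrt(553)/20856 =131.22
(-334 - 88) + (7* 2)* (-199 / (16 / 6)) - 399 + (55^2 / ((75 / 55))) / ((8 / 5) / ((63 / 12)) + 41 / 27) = -649.08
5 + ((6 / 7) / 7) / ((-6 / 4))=241 / 49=4.92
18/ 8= 9/ 4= 2.25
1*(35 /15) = 7 /3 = 2.33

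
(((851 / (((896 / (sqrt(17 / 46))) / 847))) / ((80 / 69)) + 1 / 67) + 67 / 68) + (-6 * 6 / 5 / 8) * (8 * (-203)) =308913 * sqrt(782) / 20480 + 33318033 / 22780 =1884.40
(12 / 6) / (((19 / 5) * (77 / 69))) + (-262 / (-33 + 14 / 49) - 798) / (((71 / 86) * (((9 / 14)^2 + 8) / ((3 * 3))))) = -565250083206 / 552459523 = -1023.15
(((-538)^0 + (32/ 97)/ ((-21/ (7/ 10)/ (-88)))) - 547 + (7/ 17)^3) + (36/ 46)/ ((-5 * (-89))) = -7974304354693/ 14632805505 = -544.96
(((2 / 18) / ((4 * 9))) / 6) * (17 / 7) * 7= 17 / 1944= 0.01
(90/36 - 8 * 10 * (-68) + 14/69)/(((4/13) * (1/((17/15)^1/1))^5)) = 13863780498113/419175000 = 33073.97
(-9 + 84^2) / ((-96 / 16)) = -2349 / 2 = -1174.50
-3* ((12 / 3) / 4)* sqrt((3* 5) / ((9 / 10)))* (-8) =40* sqrt(6) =97.98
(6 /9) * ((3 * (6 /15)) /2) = 2 /5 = 0.40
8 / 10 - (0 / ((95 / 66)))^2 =4 / 5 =0.80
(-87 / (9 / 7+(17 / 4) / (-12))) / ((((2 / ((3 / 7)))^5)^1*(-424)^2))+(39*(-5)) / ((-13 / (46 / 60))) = 3107391961601 / 270208002176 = 11.50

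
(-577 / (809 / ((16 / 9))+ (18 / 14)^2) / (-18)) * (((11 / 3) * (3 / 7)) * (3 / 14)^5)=19041 / 382095140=0.00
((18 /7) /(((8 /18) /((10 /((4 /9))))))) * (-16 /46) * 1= -7290 /161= -45.28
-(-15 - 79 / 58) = 949 / 58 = 16.36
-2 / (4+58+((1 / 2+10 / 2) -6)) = -4 / 123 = -0.03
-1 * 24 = -24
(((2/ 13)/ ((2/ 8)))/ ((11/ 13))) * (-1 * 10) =-80/ 11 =-7.27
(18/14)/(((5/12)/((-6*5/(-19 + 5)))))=324/49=6.61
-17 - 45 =-62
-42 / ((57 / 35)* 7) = -70 / 19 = -3.68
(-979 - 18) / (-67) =997 / 67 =14.88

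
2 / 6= 1 / 3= 0.33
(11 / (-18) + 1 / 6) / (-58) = 2 / 261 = 0.01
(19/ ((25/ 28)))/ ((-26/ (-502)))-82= 328.87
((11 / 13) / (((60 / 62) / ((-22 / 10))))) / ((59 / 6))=-3751 / 19175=-0.20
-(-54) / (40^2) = 27 / 800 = 0.03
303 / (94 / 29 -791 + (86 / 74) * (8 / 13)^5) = -120714408867 / 313800115949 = -0.38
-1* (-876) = 876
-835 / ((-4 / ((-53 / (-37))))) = 44255 / 148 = 299.02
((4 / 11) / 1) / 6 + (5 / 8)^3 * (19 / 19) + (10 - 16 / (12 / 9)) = -1.70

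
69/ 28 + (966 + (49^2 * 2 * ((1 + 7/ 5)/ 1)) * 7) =11429889/ 140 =81642.06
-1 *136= -136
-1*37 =-37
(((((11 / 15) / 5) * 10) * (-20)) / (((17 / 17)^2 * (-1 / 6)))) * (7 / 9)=1232 / 9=136.89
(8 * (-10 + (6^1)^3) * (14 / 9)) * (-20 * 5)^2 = 230720000 / 9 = 25635555.56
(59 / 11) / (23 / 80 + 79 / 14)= 33040 / 36531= 0.90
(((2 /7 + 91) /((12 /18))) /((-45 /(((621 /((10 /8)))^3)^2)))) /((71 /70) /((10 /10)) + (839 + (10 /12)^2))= -900661622225856718086144 /16551453125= -54415863998397.83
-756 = -756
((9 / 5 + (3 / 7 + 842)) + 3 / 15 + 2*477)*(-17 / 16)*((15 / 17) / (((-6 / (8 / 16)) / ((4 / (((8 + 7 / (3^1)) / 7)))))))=380.72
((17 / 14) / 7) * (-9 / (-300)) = 51 / 9800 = 0.01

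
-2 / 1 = -2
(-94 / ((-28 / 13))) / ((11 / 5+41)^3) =76375 / 141087744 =0.00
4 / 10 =2 / 5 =0.40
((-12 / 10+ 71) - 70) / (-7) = 1 / 35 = 0.03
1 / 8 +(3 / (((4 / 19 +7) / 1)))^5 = 53075260913 / 386093795656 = 0.14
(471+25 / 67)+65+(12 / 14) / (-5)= 1257393 / 2345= 536.20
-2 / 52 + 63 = 1637 / 26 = 62.96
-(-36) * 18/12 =54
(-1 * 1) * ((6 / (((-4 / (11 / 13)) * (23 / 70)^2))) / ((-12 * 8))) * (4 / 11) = -1225 / 27508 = -0.04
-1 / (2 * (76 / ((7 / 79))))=-7 / 12008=-0.00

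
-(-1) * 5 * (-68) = -340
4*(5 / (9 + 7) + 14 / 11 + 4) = 983 / 44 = 22.34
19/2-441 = -863/2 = -431.50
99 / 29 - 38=-1003 / 29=-34.59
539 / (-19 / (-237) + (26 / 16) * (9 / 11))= 11241384 / 29401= 382.35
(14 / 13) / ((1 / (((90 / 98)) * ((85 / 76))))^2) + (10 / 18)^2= 1507020425 / 1043084952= 1.44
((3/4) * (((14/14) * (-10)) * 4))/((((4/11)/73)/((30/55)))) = -3285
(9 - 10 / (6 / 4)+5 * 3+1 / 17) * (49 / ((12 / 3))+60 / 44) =236.77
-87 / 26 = -3.35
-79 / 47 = -1.68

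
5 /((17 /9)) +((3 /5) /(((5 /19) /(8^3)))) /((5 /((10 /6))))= 166501 /425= 391.77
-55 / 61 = -0.90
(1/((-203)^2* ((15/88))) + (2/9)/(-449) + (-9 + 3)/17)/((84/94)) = -117517800968/297248140665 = -0.40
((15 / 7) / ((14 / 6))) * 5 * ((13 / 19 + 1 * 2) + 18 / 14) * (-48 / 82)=-2851200 / 267197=-10.67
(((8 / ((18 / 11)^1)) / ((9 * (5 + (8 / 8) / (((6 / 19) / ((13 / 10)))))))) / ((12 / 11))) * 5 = 12100 / 44307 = 0.27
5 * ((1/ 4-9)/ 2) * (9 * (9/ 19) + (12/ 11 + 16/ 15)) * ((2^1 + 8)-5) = -3522575/ 5016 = -702.27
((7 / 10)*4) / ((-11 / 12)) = -168 / 55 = -3.05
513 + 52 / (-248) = 31793 / 62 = 512.79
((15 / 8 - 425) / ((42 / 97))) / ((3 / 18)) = -5863.30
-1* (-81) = 81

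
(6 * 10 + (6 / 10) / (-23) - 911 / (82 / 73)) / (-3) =7082291 / 28290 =250.35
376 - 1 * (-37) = 413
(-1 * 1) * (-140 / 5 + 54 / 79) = 2158 / 79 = 27.32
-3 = -3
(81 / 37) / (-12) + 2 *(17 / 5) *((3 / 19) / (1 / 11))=163491 / 14060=11.63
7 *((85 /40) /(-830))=-119 /6640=-0.02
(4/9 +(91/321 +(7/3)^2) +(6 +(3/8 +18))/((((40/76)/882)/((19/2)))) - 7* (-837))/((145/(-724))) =-1098576338473/558540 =-1966871.38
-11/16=-0.69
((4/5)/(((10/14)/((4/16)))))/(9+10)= 7/475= 0.01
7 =7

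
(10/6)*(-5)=-25/3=-8.33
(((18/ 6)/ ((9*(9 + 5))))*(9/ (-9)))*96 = -2.29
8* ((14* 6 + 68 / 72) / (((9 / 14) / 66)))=1883728 / 27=69767.70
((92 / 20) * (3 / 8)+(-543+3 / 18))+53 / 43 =-2785759 / 5160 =-539.88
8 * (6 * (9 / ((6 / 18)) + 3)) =1440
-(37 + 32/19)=-735/19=-38.68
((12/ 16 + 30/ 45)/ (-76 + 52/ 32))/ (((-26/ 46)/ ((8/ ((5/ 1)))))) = 368/ 6825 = 0.05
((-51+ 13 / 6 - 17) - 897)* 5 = -28885 / 6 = -4814.17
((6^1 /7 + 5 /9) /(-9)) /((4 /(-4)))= 89 /567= 0.16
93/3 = 31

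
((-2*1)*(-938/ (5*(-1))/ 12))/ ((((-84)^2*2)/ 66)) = -737/ 5040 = -0.15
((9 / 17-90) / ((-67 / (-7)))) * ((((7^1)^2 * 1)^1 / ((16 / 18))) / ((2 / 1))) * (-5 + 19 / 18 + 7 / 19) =638042769 / 692512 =921.35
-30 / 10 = -3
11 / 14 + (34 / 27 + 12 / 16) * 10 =3946 / 189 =20.88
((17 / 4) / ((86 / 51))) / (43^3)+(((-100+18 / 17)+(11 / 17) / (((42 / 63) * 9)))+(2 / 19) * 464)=-77934938177 / 1558973256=-49.99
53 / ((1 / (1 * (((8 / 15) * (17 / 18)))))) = 3604 / 135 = 26.70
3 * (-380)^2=433200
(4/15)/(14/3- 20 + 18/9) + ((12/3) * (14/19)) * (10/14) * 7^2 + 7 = 110.14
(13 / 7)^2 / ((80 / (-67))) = -11323 / 3920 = -2.89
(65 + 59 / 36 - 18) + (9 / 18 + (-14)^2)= 8825 / 36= 245.14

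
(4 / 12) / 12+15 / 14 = 277 / 252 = 1.10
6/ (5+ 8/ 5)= 10/ 11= 0.91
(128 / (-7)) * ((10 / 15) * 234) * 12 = -239616 / 7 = -34230.86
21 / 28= 0.75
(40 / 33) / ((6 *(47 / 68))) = 0.29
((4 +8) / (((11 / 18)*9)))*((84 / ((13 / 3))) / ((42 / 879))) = 885.15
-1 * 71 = -71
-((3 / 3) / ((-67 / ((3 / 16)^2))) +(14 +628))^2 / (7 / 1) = -121254783980625 / 2059337728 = -58880.48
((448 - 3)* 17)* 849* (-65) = -417474525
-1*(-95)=95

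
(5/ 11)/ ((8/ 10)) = 25/ 44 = 0.57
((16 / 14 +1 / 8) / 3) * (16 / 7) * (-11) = -1562 / 147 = -10.63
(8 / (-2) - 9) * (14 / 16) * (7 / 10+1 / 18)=-1547 / 180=-8.59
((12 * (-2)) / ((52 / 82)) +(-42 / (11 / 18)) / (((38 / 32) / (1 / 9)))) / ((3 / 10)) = -401000 / 2717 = -147.59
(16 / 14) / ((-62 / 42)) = -24 / 31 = -0.77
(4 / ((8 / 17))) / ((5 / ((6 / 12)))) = 17 / 20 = 0.85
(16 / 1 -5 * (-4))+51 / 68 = 147 / 4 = 36.75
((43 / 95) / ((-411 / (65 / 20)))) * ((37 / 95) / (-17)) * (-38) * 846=-2916303 / 1106275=-2.64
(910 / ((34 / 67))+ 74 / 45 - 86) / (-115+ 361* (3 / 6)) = 2614586 / 100215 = 26.09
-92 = -92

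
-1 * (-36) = 36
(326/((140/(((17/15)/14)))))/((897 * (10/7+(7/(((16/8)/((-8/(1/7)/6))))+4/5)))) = -163/23609040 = -0.00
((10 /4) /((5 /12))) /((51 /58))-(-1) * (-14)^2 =202.82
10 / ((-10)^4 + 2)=5 / 5001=0.00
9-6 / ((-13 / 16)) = 213 / 13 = 16.38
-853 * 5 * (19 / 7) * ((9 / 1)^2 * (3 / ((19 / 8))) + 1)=-8372195 / 7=-1196027.86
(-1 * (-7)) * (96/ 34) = 336/ 17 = 19.76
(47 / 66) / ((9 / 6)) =47 / 99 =0.47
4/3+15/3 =19/3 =6.33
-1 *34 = -34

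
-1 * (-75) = 75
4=4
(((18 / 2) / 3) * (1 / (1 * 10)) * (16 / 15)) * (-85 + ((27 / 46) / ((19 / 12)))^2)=-129648968 / 4774225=-27.16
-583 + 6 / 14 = -4078 / 7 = -582.57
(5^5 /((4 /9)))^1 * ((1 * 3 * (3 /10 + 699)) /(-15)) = -7867125 /8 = -983390.62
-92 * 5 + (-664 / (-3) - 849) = -3263 / 3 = -1087.67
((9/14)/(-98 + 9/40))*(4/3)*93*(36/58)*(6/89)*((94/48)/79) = -4720680/5582142923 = -0.00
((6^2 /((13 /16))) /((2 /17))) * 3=14688 /13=1129.85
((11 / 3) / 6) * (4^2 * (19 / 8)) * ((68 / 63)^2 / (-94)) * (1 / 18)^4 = -60401 / 22030355214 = -0.00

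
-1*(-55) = 55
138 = 138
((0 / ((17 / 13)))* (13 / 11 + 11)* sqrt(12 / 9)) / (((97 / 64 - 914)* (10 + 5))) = 0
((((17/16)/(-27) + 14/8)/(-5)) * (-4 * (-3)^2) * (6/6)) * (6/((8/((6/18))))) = 739/240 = 3.08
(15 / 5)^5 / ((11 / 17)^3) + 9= 1205838 / 1331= 905.96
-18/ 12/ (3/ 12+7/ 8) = -4/ 3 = -1.33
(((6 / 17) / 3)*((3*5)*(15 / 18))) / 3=25 / 51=0.49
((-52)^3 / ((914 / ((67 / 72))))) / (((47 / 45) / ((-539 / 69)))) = 1586805220 / 1482051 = 1070.68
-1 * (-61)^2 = -3721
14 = 14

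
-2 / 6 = -1 / 3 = -0.33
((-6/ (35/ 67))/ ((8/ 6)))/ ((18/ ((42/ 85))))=-0.24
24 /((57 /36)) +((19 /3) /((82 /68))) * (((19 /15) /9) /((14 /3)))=11275163 /736155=15.32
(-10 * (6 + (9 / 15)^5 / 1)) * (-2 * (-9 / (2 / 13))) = -4444362 / 625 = -7110.98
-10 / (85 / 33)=-66 / 17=-3.88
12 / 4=3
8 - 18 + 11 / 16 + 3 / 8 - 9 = -287 / 16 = -17.94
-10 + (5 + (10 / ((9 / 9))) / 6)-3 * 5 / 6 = -35 / 6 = -5.83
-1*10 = -10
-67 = -67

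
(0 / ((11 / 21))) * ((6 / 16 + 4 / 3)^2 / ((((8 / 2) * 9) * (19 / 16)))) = 0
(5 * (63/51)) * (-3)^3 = -2835/17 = -166.76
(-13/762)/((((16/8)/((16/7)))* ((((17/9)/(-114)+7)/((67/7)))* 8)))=-148941/44587795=-0.00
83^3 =571787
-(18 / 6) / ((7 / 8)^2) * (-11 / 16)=132 / 49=2.69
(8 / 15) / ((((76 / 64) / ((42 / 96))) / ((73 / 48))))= 511 / 1710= 0.30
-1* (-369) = 369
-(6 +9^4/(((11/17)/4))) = -40564.91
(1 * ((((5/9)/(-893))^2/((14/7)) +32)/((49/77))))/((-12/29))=-1318738229479/10851685992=-121.52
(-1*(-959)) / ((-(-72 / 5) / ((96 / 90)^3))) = 491008 / 6075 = 80.82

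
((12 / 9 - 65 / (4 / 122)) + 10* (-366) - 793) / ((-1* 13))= 38605 / 78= 494.94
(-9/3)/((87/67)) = -67/29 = -2.31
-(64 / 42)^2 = -1024 / 441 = -2.32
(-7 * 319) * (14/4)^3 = -765919/8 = -95739.88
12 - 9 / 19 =219 / 19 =11.53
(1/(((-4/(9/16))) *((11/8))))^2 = 81/7744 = 0.01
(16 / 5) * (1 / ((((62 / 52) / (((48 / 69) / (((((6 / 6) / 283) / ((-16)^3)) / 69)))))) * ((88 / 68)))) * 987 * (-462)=8155795361366016 / 155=52618034589458.17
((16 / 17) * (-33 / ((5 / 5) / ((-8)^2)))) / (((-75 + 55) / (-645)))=-1089792 / 17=-64105.41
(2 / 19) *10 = 20 / 19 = 1.05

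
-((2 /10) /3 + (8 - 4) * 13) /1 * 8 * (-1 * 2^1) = 12496 /15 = 833.07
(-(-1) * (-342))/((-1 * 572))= 171/286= 0.60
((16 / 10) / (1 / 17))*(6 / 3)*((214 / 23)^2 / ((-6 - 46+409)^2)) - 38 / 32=-365037959 / 317273040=-1.15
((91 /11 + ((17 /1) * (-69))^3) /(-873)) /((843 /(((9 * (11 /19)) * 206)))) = 3657244029976 /1553649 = 2353970.58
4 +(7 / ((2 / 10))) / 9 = 71 / 9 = 7.89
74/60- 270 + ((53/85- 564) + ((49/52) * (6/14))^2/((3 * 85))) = -114755779/137904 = -832.14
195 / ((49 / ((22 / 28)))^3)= 259545 / 322828856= 0.00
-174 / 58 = -3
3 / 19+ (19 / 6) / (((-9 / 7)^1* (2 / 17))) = -42635 / 2052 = -20.78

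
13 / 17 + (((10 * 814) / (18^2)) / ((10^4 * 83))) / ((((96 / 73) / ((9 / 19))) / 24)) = 1476577087 / 1930248000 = 0.76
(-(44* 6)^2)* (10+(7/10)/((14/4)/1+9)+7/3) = -863486.98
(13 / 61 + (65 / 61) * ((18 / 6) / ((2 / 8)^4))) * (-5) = -249665 / 61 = -4092.87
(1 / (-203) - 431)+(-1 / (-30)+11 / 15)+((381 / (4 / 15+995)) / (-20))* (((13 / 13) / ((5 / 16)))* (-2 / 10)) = -195575602699 / 454588050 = -430.23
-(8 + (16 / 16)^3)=-9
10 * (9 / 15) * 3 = 18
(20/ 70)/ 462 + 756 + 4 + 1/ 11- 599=260485/ 1617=161.09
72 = 72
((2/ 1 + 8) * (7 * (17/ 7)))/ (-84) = -85/ 42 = -2.02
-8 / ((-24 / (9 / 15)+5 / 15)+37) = 3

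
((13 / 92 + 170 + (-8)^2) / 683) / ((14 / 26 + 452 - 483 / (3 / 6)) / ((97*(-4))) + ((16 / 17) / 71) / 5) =163929918035 / 634083244261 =0.26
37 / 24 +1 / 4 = 43 / 24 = 1.79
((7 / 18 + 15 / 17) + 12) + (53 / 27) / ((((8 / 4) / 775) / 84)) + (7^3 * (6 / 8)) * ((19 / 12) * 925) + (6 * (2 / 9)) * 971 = 441966.44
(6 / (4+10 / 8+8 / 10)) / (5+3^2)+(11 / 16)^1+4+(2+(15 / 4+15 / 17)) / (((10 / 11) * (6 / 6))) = 13885159 / 1151920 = 12.05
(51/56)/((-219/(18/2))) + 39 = 159279/4088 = 38.96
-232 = -232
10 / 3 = 3.33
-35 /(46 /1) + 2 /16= -117 /184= -0.64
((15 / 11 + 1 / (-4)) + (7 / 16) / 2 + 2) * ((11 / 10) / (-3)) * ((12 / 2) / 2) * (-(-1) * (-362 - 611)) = 1141329 / 320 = 3566.65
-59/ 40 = -1.48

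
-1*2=-2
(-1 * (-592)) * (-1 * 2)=-1184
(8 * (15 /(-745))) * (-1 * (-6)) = -144 /149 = -0.97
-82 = -82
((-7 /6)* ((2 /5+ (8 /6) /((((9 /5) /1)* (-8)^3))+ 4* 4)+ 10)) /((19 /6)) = -3193169 /328320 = -9.73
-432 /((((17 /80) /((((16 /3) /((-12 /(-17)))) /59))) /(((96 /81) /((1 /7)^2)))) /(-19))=152535040 /531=287259.96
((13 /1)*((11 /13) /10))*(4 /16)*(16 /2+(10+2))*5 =55 /2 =27.50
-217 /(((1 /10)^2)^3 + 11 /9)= -63000000 /354839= -177.55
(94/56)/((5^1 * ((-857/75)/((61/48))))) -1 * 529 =-203116479/383936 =-529.04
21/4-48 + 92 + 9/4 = 103/2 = 51.50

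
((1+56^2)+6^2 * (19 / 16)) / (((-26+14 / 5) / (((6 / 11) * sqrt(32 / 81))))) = -46.99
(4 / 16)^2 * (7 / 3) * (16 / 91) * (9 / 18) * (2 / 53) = 1 / 2067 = 0.00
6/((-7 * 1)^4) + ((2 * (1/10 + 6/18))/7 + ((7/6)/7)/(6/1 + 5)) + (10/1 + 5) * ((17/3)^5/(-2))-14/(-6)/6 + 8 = -43814.22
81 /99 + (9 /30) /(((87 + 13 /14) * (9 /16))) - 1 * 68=-13644403 /203115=-67.18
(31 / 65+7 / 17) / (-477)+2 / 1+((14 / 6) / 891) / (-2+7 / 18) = 2.00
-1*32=-32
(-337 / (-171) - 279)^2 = 2244106384 / 29241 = 76745.20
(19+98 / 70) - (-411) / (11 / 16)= 34002 / 55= 618.22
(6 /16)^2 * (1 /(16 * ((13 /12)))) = 0.01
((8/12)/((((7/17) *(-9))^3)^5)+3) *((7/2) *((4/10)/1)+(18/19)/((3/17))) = 5656681466769942818603030195711/278582031981776460326719576995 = 20.31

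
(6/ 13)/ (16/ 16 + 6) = 0.07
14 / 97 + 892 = 86538 / 97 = 892.14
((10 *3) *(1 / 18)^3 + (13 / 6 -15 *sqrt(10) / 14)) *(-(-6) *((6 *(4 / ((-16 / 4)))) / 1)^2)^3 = 21886848 -75582720 *sqrt(10) / 7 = -12257944.42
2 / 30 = 1 / 15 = 0.07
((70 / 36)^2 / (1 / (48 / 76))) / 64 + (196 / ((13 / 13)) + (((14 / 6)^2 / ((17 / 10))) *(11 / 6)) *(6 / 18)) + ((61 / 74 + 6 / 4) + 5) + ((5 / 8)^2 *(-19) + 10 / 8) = 6168972353 / 30976992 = 199.15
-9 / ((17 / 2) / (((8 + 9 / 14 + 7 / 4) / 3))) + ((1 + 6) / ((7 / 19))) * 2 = 8171 / 238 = 34.33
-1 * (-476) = 476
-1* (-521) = 521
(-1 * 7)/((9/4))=-28/9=-3.11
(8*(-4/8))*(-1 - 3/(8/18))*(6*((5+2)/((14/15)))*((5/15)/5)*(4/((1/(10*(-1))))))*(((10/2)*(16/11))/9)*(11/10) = -9920/3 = -3306.67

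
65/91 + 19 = 138/7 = 19.71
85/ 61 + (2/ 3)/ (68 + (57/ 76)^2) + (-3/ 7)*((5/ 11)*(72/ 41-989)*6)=732211126289/ 633770907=1155.32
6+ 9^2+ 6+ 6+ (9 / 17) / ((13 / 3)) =21906 / 221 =99.12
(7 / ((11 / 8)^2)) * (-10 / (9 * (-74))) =2240 / 40293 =0.06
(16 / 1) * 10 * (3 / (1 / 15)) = 7200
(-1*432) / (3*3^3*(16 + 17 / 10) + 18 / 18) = -4320 / 14347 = -0.30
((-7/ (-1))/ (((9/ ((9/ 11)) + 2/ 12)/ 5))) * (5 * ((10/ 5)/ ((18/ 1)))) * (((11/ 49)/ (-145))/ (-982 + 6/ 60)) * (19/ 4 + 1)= 0.00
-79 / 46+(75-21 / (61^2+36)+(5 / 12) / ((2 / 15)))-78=-1104665 / 691288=-1.60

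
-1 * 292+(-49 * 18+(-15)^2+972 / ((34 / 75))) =20317 / 17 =1195.12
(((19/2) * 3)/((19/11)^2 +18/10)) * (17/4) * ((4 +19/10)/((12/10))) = 11529485/92608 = 124.50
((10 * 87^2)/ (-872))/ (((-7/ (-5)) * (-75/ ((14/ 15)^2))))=5887/ 8175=0.72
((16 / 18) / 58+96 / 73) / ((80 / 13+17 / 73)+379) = 82381 / 23864013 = 0.00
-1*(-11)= 11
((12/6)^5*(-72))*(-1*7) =16128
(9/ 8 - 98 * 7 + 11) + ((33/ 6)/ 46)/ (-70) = -2169883/ 3220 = -673.88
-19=-19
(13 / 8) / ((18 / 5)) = 65 / 144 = 0.45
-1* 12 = -12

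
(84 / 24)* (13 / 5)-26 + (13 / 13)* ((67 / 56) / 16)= -75377 / 4480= -16.83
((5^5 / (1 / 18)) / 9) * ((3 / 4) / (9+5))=9375 / 28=334.82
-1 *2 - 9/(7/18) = -176/7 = -25.14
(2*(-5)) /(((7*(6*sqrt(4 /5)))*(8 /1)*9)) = -5*sqrt(5) /3024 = -0.00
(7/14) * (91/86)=91/172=0.53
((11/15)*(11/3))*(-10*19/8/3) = -2299/108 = -21.29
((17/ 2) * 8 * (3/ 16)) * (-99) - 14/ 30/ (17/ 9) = -429249/ 340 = -1262.50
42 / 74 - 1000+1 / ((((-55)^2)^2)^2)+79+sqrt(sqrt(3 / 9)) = -2851642988803124963 / 3098155701953125+3^(3 / 4) / 3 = -919.67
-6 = -6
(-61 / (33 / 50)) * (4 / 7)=-52.81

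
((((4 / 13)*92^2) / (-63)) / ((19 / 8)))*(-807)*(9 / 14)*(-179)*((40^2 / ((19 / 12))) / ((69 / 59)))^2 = -5272668922183680000 / 4369183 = -1206786010607.40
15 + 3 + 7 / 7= 19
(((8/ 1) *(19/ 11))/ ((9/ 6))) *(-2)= -608/ 33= -18.42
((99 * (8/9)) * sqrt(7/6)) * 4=176 * sqrt(42)/3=380.20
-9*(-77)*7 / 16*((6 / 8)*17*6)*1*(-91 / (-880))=6140043 / 2560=2398.45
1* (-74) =-74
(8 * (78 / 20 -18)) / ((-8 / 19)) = 267.90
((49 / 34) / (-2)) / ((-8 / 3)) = 0.27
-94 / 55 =-1.71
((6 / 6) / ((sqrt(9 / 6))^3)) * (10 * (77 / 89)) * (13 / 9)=20020 * sqrt(6) / 7209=6.80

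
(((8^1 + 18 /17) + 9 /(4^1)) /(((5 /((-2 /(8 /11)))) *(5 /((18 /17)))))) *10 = -76131 /5780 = -13.17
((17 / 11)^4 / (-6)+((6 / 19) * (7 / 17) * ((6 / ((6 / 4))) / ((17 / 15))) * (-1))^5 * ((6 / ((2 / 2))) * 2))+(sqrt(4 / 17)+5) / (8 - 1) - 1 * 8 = -26032337216412546780345643 / 3069567935320828283625822+2 * sqrt(17) / 119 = -8.41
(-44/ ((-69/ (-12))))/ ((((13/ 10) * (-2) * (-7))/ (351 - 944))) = 521840/ 2093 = 249.33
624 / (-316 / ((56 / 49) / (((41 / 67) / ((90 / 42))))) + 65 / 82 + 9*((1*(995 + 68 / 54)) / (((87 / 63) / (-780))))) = -745645680 / 6051811597177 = -0.00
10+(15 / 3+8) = 23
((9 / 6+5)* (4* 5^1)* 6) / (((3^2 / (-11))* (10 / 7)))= -2002 / 3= -667.33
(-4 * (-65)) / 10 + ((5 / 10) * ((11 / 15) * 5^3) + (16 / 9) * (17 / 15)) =19939 / 270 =73.85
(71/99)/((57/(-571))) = -40541/5643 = -7.18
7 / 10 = 0.70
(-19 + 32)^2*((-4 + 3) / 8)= -169 / 8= -21.12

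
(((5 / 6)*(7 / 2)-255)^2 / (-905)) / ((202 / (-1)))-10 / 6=-6944755 / 5264928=-1.32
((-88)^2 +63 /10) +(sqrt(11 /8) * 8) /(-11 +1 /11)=77503 /10 - 11 * sqrt(22) /60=7749.44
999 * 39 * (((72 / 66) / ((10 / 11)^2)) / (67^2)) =1285713 / 112225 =11.46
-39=-39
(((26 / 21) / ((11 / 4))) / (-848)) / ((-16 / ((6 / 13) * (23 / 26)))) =23 / 1697696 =0.00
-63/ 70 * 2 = -9/ 5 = -1.80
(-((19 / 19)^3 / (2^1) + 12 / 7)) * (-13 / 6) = 403 / 84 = 4.80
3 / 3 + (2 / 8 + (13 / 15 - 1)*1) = 67 / 60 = 1.12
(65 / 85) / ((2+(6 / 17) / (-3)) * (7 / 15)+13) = 195 / 3539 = 0.06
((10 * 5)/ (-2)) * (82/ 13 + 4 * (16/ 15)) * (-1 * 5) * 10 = 515500/ 39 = 13217.95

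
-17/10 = -1.70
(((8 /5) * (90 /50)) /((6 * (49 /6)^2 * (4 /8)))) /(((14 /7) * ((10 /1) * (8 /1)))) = 27 /300125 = 0.00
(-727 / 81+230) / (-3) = -73.67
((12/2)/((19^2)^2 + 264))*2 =0.00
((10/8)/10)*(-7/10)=-7/80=-0.09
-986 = -986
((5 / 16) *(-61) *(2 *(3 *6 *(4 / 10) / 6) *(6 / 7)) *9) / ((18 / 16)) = -2196 / 7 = -313.71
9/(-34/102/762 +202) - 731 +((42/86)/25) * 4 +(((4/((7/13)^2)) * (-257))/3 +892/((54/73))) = -464235206956253/656742260475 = -706.88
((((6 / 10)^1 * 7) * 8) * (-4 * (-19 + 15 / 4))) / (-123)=-16.66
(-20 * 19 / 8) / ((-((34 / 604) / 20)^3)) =2130382869.94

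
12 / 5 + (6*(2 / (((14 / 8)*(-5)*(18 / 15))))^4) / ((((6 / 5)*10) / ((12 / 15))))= 2334284 / 972405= 2.40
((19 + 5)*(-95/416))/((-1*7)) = 285/364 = 0.78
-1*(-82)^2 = -6724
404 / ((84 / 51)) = 1717 / 7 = 245.29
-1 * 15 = -15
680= 680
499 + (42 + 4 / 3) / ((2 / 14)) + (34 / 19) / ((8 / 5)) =183187 / 228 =803.45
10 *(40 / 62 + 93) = 29030 / 31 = 936.45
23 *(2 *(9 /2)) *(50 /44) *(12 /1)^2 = 372600 /11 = 33872.73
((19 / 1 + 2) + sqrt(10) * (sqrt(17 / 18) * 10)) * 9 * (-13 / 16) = -378.29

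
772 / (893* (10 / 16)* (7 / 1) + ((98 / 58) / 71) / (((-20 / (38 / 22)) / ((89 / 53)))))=0.20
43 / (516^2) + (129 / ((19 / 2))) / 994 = 808211 / 58471056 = 0.01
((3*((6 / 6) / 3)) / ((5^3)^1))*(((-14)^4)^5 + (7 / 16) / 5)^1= 6693460434022784124846087 / 10000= 669346043402278412484.61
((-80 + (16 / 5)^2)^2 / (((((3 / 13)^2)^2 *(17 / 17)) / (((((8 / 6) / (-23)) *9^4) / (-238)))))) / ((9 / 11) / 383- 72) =-2195882410495488 / 57653194375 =-38087.78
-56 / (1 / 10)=-560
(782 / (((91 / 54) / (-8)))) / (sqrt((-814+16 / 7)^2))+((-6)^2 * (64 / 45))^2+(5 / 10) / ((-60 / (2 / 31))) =299611006157 / 114492300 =2616.87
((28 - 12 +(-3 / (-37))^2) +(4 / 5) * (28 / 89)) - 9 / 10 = 18712657 / 1218410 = 15.36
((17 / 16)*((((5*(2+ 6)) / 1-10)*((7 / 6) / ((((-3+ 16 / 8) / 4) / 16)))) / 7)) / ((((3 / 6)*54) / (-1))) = 340 / 27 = 12.59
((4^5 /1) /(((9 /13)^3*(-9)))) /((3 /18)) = -4499456 /2187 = -2057.36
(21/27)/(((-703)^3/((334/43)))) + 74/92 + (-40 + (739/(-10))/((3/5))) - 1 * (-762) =1854358469192851/3092464879227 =599.64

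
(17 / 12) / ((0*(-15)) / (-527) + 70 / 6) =17 / 140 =0.12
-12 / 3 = -4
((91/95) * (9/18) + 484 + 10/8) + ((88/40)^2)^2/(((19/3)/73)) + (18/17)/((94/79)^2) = 1349398126223/1783767500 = 756.49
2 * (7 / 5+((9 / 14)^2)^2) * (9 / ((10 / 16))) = 2715453 / 60025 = 45.24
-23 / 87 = -0.26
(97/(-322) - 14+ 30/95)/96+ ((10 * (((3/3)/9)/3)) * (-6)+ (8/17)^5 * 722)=35761951261951/2501765316288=14.29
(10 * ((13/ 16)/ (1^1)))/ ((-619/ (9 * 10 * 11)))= -32175/ 2476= -12.99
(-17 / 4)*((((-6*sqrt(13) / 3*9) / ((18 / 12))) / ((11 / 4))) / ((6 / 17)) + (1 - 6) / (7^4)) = 85 / 9604 + 578*sqrt(13) / 11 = 189.46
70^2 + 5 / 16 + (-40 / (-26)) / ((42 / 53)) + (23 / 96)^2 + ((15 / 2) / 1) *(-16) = 4010714059 / 838656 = 4782.31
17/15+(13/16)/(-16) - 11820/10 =-4534723/3840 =-1180.92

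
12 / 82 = 6 / 41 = 0.15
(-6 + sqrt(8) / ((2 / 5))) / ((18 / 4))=-4 / 3 + 10*sqrt(2) / 9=0.24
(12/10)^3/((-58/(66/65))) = -7128/235625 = -0.03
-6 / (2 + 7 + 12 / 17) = -34 / 55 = -0.62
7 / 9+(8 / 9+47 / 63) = 152 / 63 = 2.41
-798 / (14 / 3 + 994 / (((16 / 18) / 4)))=-18 / 101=-0.18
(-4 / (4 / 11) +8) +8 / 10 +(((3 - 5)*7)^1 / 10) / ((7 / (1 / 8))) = -89 / 40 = -2.22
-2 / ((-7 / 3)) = 6 / 7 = 0.86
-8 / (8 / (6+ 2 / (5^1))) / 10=-0.64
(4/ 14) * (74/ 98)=74/ 343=0.22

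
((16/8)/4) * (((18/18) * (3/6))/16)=1/64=0.02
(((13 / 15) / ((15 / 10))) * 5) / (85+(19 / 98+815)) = 2548 / 793971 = 0.00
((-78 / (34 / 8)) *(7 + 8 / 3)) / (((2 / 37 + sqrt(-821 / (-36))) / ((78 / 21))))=208900224 / 133732795 - 644109024 *sqrt(821) / 133732795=-136.44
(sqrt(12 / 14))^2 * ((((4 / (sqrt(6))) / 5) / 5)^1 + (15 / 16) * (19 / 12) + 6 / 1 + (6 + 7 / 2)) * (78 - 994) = -746769 / 56 - 3664 * sqrt(6) / 175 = -13386.45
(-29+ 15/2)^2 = 1849/4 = 462.25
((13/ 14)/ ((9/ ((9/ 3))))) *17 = 221/ 42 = 5.26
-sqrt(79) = -8.89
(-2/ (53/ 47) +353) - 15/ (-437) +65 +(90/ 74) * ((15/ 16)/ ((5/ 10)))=2869374115/ 6855656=418.54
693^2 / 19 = 25276.26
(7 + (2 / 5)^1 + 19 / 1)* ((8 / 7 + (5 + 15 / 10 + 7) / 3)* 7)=5214 / 5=1042.80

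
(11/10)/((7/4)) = 22/35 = 0.63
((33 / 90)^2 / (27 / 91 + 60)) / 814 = 1001 / 365434200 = 0.00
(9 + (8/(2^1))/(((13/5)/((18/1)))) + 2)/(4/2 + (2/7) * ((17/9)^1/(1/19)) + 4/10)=158445/51818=3.06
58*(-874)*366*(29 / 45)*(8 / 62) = -717393184 / 465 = -1542781.04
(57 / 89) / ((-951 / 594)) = -11286 / 28213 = -0.40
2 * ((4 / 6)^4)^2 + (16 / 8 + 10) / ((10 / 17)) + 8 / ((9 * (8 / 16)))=730102 / 32805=22.26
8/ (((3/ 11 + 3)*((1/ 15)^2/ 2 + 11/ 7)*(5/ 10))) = 15400/ 4957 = 3.11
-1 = -1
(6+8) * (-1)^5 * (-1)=14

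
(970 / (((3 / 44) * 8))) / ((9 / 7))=37345 / 27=1383.15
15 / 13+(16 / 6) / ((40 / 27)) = 192 / 65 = 2.95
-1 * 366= -366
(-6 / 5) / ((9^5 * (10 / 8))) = -8 / 492075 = -0.00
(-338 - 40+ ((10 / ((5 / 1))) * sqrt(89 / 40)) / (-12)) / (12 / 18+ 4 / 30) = -472.81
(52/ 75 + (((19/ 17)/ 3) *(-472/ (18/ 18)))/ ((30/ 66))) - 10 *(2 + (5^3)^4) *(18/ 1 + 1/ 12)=-112579347610087/ 2550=-44148763768.66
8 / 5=1.60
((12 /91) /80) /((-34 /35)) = -3 /1768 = -0.00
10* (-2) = -20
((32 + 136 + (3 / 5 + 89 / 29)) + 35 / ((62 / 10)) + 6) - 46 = 137.31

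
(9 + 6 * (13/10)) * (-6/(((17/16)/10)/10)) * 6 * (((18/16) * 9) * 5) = -2881694.12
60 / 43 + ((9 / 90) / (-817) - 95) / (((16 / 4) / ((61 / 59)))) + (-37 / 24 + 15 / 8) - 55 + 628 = 3182401967 / 5784360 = 550.17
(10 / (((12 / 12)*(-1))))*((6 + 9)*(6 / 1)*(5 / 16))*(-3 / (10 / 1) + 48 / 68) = -15525 / 136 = -114.15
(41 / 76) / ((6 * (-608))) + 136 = 37705687 / 277248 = 136.00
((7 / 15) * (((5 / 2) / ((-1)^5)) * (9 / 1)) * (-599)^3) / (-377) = -4513357779 / 754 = -5985885.65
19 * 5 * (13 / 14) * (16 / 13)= 760 / 7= 108.57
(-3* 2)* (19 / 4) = -57 / 2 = -28.50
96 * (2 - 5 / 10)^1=144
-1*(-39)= 39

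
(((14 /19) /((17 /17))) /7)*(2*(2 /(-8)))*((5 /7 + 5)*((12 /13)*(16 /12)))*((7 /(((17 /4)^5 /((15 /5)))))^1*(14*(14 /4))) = -96337920 /350704679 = -0.27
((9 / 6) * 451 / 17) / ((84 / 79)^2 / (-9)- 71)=-2814691 / 5030810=-0.56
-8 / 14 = -4 / 7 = -0.57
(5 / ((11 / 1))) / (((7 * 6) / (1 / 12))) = 5 / 5544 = 0.00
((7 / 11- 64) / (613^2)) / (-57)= 0.00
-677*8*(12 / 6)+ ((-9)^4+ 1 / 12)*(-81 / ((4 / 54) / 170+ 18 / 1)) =-6668613353 / 165244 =-40356.16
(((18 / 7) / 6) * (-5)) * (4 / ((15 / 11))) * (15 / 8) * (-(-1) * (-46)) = 3795 / 7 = 542.14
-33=-33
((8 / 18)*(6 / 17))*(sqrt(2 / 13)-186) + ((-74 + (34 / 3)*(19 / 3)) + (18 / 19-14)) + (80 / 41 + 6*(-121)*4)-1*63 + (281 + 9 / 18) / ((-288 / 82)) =-11783873417 / 3813984 + 8*sqrt(26) / 663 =-3089.59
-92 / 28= -23 / 7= -3.29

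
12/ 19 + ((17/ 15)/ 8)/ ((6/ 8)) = 1403/ 1710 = 0.82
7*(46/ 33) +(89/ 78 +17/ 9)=32915/ 2574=12.79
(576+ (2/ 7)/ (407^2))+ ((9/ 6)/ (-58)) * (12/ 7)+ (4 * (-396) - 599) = -7719953316/ 4803821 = -1607.04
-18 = -18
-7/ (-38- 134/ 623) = 4361/ 23808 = 0.18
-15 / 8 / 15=-1 / 8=-0.12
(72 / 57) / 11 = 24 / 209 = 0.11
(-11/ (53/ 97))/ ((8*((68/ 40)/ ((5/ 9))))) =-26675/ 32436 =-0.82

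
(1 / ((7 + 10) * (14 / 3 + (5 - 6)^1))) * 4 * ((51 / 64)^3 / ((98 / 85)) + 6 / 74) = 134797563 / 4039770112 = 0.03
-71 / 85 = -0.84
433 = 433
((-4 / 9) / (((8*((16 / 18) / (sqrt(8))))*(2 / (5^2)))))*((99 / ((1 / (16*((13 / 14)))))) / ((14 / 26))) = -6036.02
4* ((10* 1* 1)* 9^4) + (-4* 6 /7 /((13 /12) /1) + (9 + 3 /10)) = 238825983 /910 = 262446.14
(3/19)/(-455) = -3/8645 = -0.00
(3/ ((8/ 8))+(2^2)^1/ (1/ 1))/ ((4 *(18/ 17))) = 119/ 72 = 1.65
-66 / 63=-22 / 21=-1.05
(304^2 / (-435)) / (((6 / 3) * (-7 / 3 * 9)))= 46208 / 9135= 5.06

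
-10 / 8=-5 / 4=-1.25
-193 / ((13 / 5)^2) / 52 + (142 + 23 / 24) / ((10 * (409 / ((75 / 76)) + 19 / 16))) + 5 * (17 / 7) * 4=1474491254485 / 30682273804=48.06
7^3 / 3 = 343 / 3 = 114.33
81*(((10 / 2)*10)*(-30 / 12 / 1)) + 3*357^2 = 372222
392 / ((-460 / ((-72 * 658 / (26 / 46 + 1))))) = 128968 / 5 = 25793.60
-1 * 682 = -682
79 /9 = 8.78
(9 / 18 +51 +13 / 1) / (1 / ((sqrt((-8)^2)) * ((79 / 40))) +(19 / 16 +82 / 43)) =3505704 / 171631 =20.43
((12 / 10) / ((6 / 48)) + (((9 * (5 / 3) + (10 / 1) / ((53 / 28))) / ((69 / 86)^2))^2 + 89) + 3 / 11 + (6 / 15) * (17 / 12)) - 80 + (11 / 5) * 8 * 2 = 1047.44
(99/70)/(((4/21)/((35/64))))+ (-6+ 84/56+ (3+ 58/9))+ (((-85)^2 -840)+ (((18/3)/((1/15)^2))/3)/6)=29809175/4608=6469.00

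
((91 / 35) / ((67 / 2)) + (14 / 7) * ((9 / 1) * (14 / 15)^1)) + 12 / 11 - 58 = -147516 / 3685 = -40.03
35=35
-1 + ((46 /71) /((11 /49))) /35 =-3583 /3905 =-0.92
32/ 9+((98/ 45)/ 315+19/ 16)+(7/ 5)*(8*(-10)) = -3474901/ 32400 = -107.25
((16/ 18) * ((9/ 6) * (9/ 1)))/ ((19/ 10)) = 120/ 19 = 6.32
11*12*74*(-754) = -7365072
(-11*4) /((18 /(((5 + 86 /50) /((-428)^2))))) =-77 /858675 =-0.00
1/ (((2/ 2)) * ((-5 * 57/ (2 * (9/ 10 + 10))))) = -109/ 1425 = -0.08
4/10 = 0.40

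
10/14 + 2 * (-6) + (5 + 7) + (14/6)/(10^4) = 150049/210000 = 0.71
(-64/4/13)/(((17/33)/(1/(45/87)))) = -5104/1105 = -4.62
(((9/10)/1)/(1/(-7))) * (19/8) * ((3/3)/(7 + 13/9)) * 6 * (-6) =5103/80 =63.79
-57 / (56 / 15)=-855 / 56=-15.27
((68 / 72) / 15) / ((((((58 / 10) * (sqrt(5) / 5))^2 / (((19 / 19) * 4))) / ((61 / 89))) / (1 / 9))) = 51850 / 18188307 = 0.00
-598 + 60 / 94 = -28076 / 47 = -597.36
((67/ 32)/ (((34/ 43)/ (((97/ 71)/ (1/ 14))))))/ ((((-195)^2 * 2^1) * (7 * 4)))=279457/ 11749420800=0.00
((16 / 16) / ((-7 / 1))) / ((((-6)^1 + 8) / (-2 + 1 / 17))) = 33 / 238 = 0.14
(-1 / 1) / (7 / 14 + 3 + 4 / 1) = -2 / 15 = -0.13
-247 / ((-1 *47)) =247 / 47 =5.26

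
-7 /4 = -1.75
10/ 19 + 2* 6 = 238/ 19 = 12.53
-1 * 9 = -9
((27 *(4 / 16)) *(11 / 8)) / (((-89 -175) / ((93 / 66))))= -279 / 5632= -0.05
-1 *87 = -87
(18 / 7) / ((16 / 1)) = 9 / 56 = 0.16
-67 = -67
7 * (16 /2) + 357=413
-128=-128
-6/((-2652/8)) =4/221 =0.02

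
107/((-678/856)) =-45796/339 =-135.09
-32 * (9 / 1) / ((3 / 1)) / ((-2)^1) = 48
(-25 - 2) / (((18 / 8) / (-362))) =4344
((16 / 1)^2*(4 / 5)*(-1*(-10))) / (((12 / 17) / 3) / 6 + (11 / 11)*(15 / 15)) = 104448 / 53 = 1970.72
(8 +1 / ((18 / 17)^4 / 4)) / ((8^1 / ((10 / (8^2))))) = 1467365 / 6718464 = 0.22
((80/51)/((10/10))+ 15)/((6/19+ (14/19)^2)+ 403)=305045/7435443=0.04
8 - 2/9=70/9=7.78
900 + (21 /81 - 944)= -1181 /27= -43.74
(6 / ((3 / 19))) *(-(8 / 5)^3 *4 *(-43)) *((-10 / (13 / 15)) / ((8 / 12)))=-30117888 / 65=-463352.12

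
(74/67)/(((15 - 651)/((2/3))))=-37/31959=-0.00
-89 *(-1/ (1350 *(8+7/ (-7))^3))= 89/ 463050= 0.00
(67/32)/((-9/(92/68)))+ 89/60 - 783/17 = -1098913/24480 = -44.89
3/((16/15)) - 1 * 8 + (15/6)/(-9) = -787/144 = -5.47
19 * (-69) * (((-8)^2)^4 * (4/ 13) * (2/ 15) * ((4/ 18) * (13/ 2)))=-58653147136/ 45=-1303403269.69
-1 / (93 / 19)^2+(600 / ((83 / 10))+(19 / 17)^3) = 259731863534 / 3526880571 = 73.64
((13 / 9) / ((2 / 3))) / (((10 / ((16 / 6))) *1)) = 26 / 45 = 0.58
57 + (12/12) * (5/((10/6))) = 60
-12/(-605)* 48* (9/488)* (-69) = -44712/36905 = -1.21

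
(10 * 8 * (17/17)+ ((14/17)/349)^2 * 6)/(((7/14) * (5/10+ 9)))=11264161184/668809291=16.84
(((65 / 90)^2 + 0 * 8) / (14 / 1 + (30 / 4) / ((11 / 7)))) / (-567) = -1859 / 37935702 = -0.00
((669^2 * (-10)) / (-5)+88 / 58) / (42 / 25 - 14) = -324482275 / 4466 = -72656.13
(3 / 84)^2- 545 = -427279 / 784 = -545.00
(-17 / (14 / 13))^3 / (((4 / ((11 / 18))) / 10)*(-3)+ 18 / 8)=-593662355 / 43218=-13736.46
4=4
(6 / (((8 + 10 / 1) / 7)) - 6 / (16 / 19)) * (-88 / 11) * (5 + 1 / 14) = 8165 / 42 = 194.40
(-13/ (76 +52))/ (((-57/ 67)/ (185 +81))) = 6097/ 192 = 31.76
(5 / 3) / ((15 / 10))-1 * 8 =-62 / 9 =-6.89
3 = 3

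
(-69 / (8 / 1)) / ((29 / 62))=-2139 / 116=-18.44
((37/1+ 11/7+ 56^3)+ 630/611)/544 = 187819753/581672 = 322.90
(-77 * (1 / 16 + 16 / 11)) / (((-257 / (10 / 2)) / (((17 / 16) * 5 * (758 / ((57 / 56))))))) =702448075 / 78128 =8990.99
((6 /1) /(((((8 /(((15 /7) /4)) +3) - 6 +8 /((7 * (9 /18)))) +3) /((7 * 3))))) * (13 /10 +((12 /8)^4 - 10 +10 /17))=-5486481 /245888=-22.31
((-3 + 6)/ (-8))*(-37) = 111/ 8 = 13.88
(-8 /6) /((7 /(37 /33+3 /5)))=-1136 /3465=-0.33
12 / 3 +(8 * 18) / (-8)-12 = -26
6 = 6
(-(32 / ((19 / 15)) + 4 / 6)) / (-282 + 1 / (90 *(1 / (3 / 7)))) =103460 / 1125161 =0.09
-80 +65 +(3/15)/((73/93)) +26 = 4108/365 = 11.25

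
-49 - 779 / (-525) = -24946 / 525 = -47.52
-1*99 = -99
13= 13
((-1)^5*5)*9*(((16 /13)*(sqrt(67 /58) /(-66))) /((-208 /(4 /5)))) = -3*sqrt(3886) /53911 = -0.00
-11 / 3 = -3.67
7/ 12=0.58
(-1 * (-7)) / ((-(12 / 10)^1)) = -35 / 6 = -5.83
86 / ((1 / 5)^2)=2150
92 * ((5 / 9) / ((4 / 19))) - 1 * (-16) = 2329 / 9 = 258.78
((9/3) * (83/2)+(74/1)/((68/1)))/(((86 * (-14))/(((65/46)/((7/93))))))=-1843725/941528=-1.96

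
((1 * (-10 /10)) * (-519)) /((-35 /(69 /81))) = -3979 /315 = -12.63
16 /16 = 1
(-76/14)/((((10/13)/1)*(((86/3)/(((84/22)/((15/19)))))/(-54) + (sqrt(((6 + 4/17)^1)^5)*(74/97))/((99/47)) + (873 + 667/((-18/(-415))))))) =-0.00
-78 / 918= -13 / 153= -0.08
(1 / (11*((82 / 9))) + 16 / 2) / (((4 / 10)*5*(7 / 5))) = 36125 / 12628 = 2.86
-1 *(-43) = 43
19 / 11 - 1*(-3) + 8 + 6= 206 / 11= 18.73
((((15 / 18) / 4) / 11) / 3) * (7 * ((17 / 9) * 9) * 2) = 595 / 396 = 1.50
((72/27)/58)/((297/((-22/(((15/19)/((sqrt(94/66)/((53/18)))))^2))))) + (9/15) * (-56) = -33.60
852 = 852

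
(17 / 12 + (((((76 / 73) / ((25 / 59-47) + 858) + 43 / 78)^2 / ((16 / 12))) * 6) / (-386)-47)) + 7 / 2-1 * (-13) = -15449884340193227935 / 531163105497835824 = -29.09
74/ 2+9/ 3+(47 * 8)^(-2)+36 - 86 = -1413759/ 141376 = -10.00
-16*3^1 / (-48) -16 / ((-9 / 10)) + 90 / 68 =6151 / 306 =20.10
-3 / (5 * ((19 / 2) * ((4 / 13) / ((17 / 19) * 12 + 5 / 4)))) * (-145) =1030341 / 2888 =356.77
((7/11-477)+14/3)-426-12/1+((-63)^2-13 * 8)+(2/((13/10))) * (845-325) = 3755.30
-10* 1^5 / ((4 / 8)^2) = -40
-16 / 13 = -1.23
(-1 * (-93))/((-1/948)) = -88164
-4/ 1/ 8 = -1/ 2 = -0.50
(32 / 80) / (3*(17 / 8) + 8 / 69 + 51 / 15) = 1104 / 27299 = 0.04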